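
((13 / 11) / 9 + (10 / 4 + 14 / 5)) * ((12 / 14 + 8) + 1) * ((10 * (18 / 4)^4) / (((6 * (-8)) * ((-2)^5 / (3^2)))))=811405431 / 630784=1286.34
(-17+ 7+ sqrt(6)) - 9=-19+ sqrt(6)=-16.55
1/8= 0.12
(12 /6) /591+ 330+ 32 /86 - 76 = 254.38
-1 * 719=-719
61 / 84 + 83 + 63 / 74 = 262867 / 3108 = 84.58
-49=-49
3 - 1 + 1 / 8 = 17 / 8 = 2.12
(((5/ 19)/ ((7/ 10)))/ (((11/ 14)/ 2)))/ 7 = 200/ 1463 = 0.14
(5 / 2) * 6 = 15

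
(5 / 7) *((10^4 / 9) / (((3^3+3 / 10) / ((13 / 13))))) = 500000 / 17199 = 29.07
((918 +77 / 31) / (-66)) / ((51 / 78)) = -370955 / 17391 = -21.33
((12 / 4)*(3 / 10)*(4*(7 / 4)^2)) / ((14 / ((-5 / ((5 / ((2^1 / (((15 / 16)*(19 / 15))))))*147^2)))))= -2 / 32585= -0.00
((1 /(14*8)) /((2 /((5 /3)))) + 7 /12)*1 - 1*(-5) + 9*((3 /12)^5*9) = 121925 /21504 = 5.67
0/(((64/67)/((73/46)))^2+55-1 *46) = 0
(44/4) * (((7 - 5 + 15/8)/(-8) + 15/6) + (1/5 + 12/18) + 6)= 93797/960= 97.71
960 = 960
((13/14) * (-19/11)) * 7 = -247/22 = -11.23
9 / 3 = 3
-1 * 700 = -700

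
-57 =-57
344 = 344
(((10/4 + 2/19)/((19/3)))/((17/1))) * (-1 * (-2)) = 297/6137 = 0.05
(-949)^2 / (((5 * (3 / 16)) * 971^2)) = 14409616 / 14142615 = 1.02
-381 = -381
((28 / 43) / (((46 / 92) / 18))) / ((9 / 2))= 224 / 43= 5.21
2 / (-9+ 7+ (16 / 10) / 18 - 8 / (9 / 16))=-15 / 121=-0.12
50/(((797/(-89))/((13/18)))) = -28925/7173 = -4.03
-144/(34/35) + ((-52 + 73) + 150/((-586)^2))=-371381499/2918866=-127.23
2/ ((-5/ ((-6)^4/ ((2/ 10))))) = -2592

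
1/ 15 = 0.07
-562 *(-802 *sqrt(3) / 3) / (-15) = -450724 *sqrt(3) / 45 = -17348.37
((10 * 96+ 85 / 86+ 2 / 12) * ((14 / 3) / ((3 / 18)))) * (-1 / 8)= -867923 / 258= -3364.04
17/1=17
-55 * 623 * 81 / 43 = -2775465 / 43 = -64545.70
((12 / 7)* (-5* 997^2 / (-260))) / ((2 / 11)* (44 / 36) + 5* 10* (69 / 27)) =2982027 / 11648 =256.01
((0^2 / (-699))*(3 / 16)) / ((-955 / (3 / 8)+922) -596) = 0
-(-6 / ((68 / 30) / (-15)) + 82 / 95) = -65519 / 1615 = -40.57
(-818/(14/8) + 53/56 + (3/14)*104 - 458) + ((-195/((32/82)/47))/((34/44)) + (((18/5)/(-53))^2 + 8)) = -522915989263/16713550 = -31286.95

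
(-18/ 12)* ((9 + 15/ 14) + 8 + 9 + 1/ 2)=-579/ 14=-41.36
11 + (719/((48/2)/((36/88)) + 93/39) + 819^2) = 1597136173/2381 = 670783.78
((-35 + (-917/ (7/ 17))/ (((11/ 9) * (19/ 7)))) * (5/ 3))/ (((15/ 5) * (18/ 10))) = -3690400/ 16929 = -217.99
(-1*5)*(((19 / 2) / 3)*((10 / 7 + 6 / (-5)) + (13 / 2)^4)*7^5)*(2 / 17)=-45608188297 / 816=-55892387.62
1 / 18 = 0.06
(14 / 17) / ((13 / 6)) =84 / 221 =0.38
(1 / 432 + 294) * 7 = 889063 / 432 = 2058.02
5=5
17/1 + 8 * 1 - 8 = 17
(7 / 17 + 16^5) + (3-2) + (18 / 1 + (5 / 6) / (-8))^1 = 855653771 / 816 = 1048595.31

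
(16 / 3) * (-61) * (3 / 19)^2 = -2928 / 361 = -8.11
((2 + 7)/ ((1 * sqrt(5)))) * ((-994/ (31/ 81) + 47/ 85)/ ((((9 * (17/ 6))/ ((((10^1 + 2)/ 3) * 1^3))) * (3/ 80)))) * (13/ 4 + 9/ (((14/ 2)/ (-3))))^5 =33615890729 * sqrt(5)/ 20840680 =3606.76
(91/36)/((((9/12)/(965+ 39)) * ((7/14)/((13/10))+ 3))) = 296933/297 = 999.77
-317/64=-4.95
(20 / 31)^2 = 400 / 961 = 0.42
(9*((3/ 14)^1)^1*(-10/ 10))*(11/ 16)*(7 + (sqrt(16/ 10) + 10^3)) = -1336.85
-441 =-441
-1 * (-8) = 8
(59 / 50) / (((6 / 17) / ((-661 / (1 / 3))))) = -662983 / 100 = -6629.83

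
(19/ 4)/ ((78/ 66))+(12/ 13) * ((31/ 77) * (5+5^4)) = 136219/ 572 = 238.15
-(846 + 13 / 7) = -5935 / 7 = -847.86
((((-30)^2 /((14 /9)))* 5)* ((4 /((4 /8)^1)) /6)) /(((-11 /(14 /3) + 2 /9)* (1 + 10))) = -486000 /2959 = -164.24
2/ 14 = 1/ 7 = 0.14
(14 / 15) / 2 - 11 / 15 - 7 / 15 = -11 / 15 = -0.73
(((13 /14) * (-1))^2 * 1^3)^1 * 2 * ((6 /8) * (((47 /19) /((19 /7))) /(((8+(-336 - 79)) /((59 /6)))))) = -468637 /16455824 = -0.03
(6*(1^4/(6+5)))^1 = 6/11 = 0.55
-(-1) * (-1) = -1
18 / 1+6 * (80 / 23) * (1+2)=80.61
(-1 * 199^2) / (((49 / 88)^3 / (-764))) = 20618047121408 / 117649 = 175250508.90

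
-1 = -1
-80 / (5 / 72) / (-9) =128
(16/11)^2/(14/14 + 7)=32/121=0.26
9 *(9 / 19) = 81 / 19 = 4.26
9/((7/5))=45/7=6.43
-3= -3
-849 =-849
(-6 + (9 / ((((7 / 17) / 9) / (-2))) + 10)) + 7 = -2677 / 7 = -382.43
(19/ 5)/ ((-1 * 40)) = -19/ 200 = -0.10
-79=-79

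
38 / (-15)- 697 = -10493 / 15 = -699.53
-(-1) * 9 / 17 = 9 / 17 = 0.53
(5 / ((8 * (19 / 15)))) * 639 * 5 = 239625 / 152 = 1576.48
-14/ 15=-0.93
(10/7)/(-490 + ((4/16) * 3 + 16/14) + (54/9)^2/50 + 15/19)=-19000/6471749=-0.00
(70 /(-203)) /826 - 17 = -203614 /11977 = -17.00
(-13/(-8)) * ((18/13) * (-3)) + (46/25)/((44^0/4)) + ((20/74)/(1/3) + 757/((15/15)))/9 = 2824213/33300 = 84.81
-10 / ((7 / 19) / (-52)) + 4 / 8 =19767 / 14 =1411.93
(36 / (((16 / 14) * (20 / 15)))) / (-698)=-189 / 5584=-0.03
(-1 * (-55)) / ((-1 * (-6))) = 55 / 6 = 9.17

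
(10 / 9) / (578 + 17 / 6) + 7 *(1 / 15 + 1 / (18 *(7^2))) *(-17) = -3542011 / 439110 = -8.07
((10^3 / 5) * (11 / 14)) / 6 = 550 / 21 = 26.19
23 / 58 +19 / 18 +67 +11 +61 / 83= 1737092 / 21663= 80.19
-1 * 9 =-9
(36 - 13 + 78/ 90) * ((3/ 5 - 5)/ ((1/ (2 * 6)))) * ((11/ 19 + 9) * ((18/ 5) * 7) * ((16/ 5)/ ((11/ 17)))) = -17864211456/ 11875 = -1504354.65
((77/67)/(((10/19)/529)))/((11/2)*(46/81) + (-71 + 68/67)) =-62688087/3628580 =-17.28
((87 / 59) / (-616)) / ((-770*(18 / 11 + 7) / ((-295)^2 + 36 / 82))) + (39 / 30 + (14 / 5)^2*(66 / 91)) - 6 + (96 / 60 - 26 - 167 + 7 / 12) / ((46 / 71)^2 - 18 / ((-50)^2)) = -92729817542226773023 / 200929885012736880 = -461.50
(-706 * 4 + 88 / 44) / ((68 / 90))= -3735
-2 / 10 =-1 / 5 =-0.20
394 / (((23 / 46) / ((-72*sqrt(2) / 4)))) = -14184*sqrt(2) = -20059.21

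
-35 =-35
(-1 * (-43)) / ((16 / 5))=215 / 16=13.44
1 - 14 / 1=-13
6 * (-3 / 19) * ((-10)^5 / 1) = 1800000 / 19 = 94736.84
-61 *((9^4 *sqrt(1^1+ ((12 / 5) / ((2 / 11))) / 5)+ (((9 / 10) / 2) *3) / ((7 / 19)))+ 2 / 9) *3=-1200663 *sqrt(91) / 5 - 298717 / 420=-2291430.24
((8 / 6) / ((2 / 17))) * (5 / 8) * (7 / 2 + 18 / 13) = 10795 / 312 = 34.60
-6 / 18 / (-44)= 1 / 132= 0.01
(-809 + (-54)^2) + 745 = 2852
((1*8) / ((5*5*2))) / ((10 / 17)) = 34 / 125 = 0.27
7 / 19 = 0.37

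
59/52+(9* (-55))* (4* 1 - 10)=154499/52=2971.13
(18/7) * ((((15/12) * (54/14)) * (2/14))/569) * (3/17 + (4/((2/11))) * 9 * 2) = 8183025/6635678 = 1.23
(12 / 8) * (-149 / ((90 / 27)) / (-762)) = 447 / 5080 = 0.09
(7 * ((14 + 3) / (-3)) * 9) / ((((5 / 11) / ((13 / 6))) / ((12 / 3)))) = -6806.80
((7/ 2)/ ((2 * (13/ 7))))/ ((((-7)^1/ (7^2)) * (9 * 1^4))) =-343/ 468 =-0.73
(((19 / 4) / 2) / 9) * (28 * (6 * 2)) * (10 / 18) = 1330 / 27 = 49.26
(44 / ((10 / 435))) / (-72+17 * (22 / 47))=-44979 / 1505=-29.89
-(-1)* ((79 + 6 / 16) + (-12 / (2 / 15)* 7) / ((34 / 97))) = -233645 / 136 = -1717.98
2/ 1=2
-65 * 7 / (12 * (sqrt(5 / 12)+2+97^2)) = -4282005 / 1062803047+455 * sqrt(15) / 6376818282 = -0.00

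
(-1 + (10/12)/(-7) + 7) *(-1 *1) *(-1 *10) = 1235/21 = 58.81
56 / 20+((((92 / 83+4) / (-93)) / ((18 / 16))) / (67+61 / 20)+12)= 14.80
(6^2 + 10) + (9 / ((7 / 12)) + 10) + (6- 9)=479 / 7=68.43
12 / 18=2 / 3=0.67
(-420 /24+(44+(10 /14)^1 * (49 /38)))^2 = 271441 /361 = 751.91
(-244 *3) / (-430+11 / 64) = 46848 / 27509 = 1.70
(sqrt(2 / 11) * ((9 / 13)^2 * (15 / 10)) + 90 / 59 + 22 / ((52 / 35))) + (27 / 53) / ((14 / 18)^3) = 243 * sqrt(22) / 3718 + 485668567 / 27886586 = 17.72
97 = 97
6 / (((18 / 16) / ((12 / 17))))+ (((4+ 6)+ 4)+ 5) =387 / 17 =22.76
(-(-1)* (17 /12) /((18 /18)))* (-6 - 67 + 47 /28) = -33949 /336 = -101.04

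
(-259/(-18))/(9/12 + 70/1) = 518/2547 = 0.20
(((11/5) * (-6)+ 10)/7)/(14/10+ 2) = -16/119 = -0.13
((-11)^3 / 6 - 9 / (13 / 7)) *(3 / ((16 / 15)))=-265215 / 416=-637.54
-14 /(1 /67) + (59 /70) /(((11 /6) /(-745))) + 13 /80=-7886919 /6160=-1280.34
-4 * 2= -8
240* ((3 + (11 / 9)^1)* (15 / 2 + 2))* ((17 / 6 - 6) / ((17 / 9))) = -274360 / 17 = -16138.82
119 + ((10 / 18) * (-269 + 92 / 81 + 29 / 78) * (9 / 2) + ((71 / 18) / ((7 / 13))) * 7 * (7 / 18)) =-1115737 / 2106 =-529.79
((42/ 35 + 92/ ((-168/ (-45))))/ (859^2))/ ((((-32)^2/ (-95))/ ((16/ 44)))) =-34371/ 29090220544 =-0.00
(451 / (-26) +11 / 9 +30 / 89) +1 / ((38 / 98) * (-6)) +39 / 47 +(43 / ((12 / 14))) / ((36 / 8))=-118245761 / 27896427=-4.24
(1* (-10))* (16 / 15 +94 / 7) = -3044 / 21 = -144.95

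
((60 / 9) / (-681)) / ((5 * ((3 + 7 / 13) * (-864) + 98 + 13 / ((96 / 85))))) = 1664 / 2505232155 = 0.00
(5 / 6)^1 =5 / 6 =0.83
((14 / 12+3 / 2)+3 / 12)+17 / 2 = 137 / 12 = 11.42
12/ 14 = 6/ 7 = 0.86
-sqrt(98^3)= -686 * sqrt(2)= -970.15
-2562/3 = -854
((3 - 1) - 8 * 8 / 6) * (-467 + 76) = 10166 / 3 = 3388.67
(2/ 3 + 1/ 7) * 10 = 170/ 21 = 8.10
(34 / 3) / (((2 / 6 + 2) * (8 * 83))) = 17 / 2324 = 0.01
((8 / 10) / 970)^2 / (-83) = -4 / 488091875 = -0.00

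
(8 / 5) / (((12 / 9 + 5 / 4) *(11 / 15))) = 0.84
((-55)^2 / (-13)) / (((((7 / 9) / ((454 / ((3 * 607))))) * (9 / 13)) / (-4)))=5493400 / 12747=430.96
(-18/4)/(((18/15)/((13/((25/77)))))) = -150.15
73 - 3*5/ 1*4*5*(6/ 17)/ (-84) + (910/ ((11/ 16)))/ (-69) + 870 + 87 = 91411840/ 90321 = 1012.08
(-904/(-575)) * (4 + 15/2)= 452/25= 18.08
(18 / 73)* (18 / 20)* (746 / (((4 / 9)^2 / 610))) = 511241.21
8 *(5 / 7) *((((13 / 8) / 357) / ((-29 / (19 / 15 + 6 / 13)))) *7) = -337 / 31059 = -0.01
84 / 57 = 28 / 19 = 1.47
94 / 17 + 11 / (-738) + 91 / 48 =743761 / 100368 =7.41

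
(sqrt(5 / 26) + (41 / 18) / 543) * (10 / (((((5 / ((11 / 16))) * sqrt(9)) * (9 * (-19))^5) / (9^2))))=-11 * sqrt(130) / 1126367530704- 451 / 423427547888496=-0.00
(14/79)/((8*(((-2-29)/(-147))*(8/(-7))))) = -0.09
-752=-752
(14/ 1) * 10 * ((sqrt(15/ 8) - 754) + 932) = 25111.70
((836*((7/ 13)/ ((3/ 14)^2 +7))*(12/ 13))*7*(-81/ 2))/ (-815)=3902066784/ 190212035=20.51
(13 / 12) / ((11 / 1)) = 13 / 132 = 0.10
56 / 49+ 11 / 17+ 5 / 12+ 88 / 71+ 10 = 1363265 / 101388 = 13.45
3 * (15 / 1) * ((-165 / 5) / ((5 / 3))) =-891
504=504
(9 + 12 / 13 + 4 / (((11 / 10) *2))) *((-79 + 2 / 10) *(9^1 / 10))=-2976867 / 3575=-832.69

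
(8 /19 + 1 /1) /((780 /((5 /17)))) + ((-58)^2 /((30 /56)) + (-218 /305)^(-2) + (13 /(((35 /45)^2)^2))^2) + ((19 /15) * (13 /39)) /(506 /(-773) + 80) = 7543.38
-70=-70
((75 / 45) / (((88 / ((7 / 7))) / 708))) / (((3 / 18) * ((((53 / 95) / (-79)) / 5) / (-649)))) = 1959367875 / 53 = 36969205.19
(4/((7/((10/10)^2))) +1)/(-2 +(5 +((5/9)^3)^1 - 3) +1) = 8019/5978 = 1.34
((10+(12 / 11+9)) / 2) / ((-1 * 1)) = -221 / 22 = -10.05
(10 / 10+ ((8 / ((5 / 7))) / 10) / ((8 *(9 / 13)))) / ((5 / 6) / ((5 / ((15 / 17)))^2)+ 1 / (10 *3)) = 156349 / 7710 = 20.28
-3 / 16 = -0.19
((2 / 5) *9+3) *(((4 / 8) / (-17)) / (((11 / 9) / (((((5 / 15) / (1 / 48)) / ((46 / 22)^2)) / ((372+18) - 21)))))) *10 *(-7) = 40656 / 368713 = 0.11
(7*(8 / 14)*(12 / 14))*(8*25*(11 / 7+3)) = 153600 / 49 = 3134.69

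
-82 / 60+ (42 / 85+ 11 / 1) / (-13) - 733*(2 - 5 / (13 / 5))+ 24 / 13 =-376513 / 6630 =-56.79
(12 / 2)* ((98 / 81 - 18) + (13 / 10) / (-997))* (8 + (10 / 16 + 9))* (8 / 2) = -637331891 / 89730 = -7102.77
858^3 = 631628712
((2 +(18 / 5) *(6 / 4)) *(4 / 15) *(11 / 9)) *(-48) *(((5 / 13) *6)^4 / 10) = -328.32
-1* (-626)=626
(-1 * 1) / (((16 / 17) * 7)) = -17 / 112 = -0.15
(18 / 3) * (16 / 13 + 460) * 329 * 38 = 449771952 / 13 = 34597842.46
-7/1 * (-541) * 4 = 15148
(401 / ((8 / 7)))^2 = 7879249 / 64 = 123113.27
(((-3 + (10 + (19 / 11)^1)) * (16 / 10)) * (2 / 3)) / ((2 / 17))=4352 / 55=79.13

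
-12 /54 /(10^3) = -1 /4500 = -0.00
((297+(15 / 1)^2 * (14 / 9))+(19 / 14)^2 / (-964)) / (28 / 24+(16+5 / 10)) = 366739221 / 10014032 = 36.62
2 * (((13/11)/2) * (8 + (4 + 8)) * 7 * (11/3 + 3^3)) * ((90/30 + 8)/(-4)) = -41860/3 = -13953.33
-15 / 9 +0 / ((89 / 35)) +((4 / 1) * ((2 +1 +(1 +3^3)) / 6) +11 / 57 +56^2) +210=191816 / 57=3365.19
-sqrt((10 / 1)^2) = -10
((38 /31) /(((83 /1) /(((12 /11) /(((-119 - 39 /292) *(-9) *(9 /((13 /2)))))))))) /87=288496 /2312770106889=0.00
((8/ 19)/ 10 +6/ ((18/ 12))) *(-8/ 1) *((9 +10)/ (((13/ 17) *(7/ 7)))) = -52224/ 65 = -803.45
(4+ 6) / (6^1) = 5 / 3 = 1.67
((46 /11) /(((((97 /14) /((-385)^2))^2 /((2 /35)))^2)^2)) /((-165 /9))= -836310355797839469507985372476651600000000000 /7837433594376961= -106707169601776025988709700000.00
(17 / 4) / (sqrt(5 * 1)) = 17 * sqrt(5) / 20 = 1.90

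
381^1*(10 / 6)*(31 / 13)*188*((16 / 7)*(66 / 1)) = 3908023680 / 91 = 42945315.16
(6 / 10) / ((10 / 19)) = 57 / 50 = 1.14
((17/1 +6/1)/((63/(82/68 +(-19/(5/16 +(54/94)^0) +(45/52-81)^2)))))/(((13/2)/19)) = 2703324901601/395301816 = 6838.64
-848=-848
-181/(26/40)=-3620/13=-278.46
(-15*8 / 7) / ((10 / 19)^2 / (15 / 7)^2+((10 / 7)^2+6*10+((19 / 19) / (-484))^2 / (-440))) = -281301726182400 / 1019034251849759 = -0.28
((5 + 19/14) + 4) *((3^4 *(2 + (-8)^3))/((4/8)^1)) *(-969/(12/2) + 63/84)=1925768925/14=137554923.21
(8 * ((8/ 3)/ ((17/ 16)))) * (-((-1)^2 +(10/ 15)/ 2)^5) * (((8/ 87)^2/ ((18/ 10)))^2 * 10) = -1073741824000/ 57509352653913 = -0.02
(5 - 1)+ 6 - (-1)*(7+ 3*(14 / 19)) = 365 / 19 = 19.21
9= 9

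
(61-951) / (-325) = 178 / 65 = 2.74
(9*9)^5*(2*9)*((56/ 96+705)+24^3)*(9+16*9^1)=279043677054486945/ 2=139521838527243472.50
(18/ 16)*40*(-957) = -43065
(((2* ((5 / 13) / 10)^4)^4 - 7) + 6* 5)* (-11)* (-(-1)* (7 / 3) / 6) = -1608980909893511165830511 / 16353278587285827772416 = -98.39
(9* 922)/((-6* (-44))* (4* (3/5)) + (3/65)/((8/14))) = 719160/54919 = 13.09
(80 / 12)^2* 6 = 266.67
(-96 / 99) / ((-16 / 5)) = 10 / 33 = 0.30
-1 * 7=-7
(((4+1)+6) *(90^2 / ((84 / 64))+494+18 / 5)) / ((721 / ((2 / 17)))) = 5135152 / 428995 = 11.97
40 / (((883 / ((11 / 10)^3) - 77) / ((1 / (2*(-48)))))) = -6655 / 9366156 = -0.00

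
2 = 2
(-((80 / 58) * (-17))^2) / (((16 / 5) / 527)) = -76151500 / 841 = -90548.75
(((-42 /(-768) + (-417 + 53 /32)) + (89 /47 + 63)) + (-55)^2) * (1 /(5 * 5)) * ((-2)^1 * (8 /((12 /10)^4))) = -402260525 /487296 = -825.50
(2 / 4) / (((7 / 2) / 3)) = 3 / 7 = 0.43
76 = 76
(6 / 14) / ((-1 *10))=-0.04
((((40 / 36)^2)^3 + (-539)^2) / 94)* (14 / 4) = 1080770395327 / 99910908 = 10817.34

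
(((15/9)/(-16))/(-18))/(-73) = -5/63072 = -0.00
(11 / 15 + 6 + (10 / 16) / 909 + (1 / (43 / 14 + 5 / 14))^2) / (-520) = -220393 / 16806400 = -0.01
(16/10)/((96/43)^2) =1849/5760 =0.32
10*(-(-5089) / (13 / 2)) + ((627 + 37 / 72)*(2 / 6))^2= 31285843573 / 606528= 51581.86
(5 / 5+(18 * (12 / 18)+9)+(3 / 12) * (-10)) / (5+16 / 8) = 39 / 14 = 2.79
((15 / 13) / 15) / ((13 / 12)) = 12 / 169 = 0.07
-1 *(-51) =51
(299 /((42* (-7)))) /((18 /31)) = -9269 /5292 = -1.75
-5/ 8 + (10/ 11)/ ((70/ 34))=-113/ 616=-0.18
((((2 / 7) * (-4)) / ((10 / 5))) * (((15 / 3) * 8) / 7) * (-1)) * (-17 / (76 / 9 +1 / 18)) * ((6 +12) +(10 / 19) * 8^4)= -13216640 / 931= -14196.18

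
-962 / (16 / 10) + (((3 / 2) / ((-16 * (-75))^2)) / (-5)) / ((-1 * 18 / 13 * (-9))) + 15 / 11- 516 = -9544845600143 / 8553600000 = -1115.89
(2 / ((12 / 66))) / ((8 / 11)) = 121 / 8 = 15.12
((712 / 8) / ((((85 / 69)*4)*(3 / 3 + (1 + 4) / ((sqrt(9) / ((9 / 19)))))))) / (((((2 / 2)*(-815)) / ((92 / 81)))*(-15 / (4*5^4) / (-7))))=-62617730 / 3815667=-16.41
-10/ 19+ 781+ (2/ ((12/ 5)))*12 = 790.47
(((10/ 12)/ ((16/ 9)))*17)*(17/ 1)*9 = 39015/ 32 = 1219.22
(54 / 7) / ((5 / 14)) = 108 / 5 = 21.60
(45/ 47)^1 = 0.96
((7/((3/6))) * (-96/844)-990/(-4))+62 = 307.91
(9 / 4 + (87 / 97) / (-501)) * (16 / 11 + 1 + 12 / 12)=2767825 / 356378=7.77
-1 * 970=-970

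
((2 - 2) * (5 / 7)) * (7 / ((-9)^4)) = 0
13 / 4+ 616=2477 / 4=619.25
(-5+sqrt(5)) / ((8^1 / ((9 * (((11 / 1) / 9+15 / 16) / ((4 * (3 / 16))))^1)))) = -1555 / 96+311 * sqrt(5) / 96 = -8.95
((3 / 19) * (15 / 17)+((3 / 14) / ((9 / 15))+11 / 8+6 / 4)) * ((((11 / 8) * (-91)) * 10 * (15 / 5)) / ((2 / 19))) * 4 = -130808535 / 272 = -480913.73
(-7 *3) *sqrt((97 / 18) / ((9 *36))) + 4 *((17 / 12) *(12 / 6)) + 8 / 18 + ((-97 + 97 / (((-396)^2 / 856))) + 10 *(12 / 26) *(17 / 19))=-390062269 / 4841694-7 *sqrt(194) / 36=-83.27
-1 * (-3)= 3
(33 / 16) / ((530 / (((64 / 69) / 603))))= 22 / 3675285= 0.00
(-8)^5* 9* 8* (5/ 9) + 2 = -1310718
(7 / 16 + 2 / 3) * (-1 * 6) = -53 / 8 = -6.62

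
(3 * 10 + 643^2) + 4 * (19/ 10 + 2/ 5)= 2067441/ 5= 413488.20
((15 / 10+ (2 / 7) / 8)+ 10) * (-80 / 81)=-6460 / 567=-11.39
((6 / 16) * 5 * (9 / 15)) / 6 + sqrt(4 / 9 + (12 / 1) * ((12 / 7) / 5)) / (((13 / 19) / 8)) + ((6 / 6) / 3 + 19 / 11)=27.21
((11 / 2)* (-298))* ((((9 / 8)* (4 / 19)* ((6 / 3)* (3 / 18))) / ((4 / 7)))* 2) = -34419 / 76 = -452.88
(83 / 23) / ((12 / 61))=5063 / 276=18.34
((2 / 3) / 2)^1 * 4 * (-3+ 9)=8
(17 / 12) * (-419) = -7123 / 12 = -593.58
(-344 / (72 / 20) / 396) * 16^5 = -225443840 / 891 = -253023.39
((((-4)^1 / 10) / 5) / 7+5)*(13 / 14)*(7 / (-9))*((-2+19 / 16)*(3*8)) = 49179 / 700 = 70.26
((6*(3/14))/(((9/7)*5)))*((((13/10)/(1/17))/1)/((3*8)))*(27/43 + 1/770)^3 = 1998240308247677/43557083077200000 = 0.05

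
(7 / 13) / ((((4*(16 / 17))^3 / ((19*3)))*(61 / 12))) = 5880861 / 51970048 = 0.11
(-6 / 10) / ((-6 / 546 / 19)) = 1037.40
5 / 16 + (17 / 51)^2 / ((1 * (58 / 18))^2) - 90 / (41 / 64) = -77328251 / 551696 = -140.16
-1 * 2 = -2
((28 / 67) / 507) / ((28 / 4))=4 / 33969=0.00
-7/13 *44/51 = -308/663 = -0.46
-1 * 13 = -13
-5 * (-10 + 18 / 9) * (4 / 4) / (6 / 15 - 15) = -200 / 73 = -2.74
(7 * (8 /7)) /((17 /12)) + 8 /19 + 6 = 3898 /323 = 12.07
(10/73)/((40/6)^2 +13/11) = 990/329741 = 0.00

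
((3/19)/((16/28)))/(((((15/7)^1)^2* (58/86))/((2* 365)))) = 1076677/16530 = 65.13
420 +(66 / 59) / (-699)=5773718 / 13747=420.00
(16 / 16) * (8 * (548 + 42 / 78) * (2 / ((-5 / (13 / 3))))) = -38032 / 5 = -7606.40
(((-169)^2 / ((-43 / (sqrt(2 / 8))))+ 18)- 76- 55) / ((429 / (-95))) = 98.57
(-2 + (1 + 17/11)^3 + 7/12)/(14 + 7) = 240797/335412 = 0.72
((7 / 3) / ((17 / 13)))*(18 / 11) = 546 / 187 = 2.92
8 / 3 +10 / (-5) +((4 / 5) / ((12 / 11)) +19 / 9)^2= 17734 / 2025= 8.76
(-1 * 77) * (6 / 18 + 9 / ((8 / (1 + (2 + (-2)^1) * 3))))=-2695 / 24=-112.29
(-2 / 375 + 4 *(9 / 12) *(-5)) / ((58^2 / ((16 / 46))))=-0.00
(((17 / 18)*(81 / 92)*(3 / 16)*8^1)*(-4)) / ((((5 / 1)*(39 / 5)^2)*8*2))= -0.00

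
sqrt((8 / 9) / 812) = sqrt(406) / 609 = 0.03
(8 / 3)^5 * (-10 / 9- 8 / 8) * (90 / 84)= -1556480 / 5103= -305.01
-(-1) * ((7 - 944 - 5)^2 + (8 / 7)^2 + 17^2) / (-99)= -43495061 / 4851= -8966.21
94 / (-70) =-47 / 35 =-1.34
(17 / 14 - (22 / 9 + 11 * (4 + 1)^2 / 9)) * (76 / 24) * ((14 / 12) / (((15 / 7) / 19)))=-224903 / 216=-1041.22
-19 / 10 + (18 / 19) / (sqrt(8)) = -19 / 10 + 9 * sqrt(2) / 38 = -1.57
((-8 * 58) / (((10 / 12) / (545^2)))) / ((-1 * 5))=33076704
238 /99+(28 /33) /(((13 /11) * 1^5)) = 4018 /1287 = 3.12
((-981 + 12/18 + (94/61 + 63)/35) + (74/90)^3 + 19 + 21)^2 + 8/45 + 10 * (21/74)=49280838391751267678182/56018639457703125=879722.16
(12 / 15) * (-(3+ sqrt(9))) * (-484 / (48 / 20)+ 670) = -2248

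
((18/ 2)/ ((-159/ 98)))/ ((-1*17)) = 294/ 901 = 0.33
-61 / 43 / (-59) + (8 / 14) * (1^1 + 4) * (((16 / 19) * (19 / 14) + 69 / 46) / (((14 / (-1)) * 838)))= 17064129 / 729220058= 0.02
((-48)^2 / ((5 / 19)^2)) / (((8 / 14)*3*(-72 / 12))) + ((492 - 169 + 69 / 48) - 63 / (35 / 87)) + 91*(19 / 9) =-10348601 / 3600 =-2874.61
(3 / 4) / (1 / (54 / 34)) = 81 / 68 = 1.19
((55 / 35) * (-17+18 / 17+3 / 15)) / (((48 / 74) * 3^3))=-90761 / 64260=-1.41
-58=-58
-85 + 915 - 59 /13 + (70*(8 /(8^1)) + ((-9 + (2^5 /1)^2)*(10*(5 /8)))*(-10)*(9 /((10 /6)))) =-8883343 /26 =-341667.04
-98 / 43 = -2.28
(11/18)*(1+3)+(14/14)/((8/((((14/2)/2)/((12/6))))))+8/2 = 1919/288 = 6.66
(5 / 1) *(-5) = -25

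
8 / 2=4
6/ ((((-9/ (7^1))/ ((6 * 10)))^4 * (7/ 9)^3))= 60480000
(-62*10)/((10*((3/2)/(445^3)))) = -10927019500/3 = -3642339833.33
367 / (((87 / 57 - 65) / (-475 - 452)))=718219 / 134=5359.84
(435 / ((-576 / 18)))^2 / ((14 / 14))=189225 / 1024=184.79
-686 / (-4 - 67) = 686 / 71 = 9.66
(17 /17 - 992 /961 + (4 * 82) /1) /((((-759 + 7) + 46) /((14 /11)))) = -71169 /120373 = -0.59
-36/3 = -12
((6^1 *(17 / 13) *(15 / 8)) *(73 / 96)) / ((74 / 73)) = 1358895 / 123136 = 11.04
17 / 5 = 3.40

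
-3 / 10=-0.30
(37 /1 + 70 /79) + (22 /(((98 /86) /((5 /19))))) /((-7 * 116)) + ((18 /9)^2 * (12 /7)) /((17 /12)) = 21686254463 /507635198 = 42.72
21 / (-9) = -7 / 3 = -2.33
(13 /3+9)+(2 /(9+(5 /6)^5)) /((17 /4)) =49900744 /3728559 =13.38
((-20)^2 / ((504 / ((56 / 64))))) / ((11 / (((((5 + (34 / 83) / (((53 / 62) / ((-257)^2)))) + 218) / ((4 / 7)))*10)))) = 13631748375 / 387112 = 35213.96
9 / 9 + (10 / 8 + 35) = 37.25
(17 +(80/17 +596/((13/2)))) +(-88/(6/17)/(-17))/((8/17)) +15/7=1361741/9282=146.71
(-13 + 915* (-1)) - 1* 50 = -978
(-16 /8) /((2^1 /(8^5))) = -32768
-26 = -26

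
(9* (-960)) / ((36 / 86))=-20640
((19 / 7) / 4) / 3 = 19 / 84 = 0.23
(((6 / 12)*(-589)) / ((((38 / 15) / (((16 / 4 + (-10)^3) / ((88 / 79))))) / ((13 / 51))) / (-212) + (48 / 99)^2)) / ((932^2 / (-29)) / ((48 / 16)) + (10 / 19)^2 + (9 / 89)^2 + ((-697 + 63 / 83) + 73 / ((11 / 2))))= 106158099748610261002365 / 904093960862104474254118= 0.12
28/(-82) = -14/41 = -0.34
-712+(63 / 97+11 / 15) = -1033948 / 1455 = -710.62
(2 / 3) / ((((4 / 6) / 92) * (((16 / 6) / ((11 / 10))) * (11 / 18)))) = 621 / 10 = 62.10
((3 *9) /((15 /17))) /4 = 153 /20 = 7.65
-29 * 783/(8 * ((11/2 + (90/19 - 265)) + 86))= 431433/25652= 16.82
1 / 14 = 0.07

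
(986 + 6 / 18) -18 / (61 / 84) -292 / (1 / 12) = -465269 / 183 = -2542.45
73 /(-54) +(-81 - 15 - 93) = -190.35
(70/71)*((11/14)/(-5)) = -11/71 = -0.15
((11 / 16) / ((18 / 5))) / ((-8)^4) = 55 / 1179648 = 0.00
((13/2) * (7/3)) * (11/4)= 1001/24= 41.71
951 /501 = 317 /167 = 1.90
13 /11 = 1.18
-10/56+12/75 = -13/700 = -0.02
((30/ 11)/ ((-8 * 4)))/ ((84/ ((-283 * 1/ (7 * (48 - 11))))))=1415/ 1276352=0.00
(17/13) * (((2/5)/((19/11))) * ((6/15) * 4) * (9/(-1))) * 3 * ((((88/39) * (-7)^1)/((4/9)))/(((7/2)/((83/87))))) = 295023168/2327975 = 126.73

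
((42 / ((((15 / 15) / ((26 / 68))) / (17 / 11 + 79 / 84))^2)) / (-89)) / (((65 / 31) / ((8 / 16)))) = -0.10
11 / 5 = 2.20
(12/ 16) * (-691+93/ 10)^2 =139414467/ 400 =348536.17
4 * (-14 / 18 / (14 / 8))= -16 / 9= -1.78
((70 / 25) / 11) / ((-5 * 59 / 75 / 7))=-294 / 649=-0.45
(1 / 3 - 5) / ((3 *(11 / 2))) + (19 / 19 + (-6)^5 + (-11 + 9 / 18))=-1541585 / 198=-7785.78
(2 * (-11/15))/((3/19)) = -418/45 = -9.29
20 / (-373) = -0.05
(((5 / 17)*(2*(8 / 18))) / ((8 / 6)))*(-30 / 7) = -100 / 119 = -0.84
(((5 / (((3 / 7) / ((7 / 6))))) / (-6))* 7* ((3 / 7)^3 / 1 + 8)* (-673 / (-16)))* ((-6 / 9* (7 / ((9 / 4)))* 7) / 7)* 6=65270905 / 972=67151.14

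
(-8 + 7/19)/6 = -145/114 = -1.27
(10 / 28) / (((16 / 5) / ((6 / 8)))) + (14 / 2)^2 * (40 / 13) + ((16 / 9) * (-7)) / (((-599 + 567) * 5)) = 79111843 / 524160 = 150.93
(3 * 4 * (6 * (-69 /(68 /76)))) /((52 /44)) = -4698.24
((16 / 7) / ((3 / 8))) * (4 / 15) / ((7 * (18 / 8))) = 2048 / 19845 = 0.10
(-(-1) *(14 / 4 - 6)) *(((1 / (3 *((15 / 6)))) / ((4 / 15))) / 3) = -5 / 12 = -0.42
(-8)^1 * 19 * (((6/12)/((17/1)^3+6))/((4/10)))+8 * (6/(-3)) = -78894/4919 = -16.04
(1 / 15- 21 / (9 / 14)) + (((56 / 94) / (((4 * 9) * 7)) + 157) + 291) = 415.40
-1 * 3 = -3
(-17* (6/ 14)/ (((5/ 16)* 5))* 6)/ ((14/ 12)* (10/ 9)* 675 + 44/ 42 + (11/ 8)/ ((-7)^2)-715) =-822528/ 4735625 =-0.17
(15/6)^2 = 25/4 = 6.25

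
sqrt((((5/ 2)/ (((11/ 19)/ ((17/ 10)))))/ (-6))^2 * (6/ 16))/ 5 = 323 * sqrt(6)/ 5280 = 0.15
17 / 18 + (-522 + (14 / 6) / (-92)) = -431455 / 828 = -521.08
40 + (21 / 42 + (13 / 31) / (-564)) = 40.50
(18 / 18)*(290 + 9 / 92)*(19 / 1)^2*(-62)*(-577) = 172336397623 / 46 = 3746443426.59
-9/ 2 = -4.50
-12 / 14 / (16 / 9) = -27 / 56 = -0.48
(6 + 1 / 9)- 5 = 10 / 9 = 1.11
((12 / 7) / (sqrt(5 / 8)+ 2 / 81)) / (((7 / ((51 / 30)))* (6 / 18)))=-396576 / 8029385+ 4015332* sqrt(10) / 8029385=1.53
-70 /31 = -2.26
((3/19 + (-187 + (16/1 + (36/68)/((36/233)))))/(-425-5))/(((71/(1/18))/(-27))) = -648903/78889520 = -0.01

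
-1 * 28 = -28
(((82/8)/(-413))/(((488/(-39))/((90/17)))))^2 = 0.00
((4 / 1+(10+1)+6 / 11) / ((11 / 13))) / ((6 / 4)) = 1482 / 121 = 12.25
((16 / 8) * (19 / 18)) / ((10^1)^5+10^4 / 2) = 0.00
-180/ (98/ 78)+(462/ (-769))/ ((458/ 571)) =-144.01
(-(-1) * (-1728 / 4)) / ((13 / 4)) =-1728 / 13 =-132.92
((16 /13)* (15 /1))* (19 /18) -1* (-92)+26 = 5362 /39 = 137.49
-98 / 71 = -1.38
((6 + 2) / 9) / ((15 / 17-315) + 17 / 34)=-272 / 95967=-0.00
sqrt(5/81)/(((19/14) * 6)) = 7 * sqrt(5)/513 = 0.03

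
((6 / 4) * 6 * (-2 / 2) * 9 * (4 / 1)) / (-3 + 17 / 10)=3240 / 13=249.23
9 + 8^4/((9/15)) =20507/3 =6835.67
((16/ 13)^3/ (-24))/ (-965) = 512/ 6360315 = 0.00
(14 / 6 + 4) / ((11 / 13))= 247 / 33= 7.48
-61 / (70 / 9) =-549 / 70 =-7.84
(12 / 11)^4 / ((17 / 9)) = 186624 / 248897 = 0.75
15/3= 5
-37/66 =-0.56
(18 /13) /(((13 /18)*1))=1.92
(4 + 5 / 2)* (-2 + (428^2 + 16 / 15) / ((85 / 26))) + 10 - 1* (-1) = 464371594 / 1275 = 364213.01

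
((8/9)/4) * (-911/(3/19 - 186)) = 1.09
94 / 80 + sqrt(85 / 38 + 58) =47 / 40 + sqrt(86982) / 38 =8.94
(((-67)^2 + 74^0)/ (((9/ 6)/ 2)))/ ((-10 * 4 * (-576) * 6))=449/ 10368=0.04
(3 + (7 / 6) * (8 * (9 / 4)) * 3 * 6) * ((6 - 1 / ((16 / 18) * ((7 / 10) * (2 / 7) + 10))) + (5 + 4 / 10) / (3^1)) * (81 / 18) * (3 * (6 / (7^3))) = 23053167 / 33320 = 691.87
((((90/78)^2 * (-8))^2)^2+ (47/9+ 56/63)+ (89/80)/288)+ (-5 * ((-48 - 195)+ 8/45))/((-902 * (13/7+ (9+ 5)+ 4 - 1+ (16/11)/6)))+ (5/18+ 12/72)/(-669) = 7320856571206620531584723/568610375610904174080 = 12875.00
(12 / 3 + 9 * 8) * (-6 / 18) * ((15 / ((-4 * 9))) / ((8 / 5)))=475 / 72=6.60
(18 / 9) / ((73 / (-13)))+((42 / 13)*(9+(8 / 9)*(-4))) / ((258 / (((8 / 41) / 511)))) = -5362654 / 15057783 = -0.36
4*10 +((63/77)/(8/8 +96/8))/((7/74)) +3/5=41.27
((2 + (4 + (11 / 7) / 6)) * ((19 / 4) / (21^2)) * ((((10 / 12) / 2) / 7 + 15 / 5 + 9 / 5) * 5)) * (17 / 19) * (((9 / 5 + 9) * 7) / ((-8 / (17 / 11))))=-155130287 / 7244160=-21.41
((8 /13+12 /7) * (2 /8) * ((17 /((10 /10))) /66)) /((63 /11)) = 901 /34398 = 0.03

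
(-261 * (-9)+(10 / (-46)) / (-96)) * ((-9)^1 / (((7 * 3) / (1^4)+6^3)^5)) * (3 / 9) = -5186597 / 550325382848352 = -0.00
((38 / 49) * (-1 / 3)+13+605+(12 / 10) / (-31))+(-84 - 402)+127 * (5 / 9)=13825369 / 68355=202.26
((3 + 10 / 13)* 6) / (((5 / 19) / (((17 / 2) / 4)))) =47481 / 260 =182.62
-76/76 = -1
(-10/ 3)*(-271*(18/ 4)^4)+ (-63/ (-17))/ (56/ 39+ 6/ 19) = 32695213437/ 88264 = 370425.24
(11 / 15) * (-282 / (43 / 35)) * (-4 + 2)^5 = 231616 / 43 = 5386.42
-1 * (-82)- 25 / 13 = 1041 / 13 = 80.08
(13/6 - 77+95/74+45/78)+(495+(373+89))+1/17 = 43375037/49062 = 884.09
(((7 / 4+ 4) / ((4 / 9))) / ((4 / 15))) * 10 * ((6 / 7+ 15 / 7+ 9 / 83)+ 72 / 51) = 49509225 / 22576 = 2193.00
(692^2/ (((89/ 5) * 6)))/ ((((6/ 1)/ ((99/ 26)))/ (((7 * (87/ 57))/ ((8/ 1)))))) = 334157285/ 87932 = 3800.18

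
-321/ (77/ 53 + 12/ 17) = -289221/ 1945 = -148.70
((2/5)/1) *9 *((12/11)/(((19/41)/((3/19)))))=26568/19855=1.34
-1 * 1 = -1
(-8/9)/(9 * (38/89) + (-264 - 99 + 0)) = 712/287685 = 0.00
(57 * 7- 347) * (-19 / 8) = -123.50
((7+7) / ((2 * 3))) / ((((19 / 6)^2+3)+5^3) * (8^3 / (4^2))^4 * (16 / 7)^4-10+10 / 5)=50421 / 85366769802424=0.00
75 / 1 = 75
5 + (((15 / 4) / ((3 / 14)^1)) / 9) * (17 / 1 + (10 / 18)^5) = 20278970 / 531441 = 38.16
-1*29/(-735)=29/735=0.04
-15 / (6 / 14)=-35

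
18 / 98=9 / 49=0.18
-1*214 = -214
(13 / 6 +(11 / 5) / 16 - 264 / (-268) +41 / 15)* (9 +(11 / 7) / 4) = 8489903 / 150080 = 56.57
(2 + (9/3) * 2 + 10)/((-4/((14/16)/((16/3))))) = -189/256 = -0.74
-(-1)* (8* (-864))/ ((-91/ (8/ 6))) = 9216/ 91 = 101.27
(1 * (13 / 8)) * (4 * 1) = 13 / 2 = 6.50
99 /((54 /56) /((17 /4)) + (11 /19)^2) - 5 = 4132211 /24146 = 171.13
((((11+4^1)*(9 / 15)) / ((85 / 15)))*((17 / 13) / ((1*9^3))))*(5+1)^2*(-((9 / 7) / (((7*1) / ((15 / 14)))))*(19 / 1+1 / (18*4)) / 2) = -6845 / 35672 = -0.19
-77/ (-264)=7/ 24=0.29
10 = 10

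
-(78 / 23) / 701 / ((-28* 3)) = 13 / 225722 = 0.00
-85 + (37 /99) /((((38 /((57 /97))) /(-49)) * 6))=-3266833 /38412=-85.05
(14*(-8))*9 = -1008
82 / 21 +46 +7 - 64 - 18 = -527 / 21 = -25.10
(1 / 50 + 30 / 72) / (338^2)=131 / 34273200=0.00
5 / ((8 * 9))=5 / 72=0.07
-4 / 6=-2 / 3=-0.67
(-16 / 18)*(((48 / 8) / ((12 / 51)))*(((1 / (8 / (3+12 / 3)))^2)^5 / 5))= -4802079233 / 4026531840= -1.19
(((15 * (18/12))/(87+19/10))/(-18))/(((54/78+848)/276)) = -44850/9808337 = -0.00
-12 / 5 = -2.40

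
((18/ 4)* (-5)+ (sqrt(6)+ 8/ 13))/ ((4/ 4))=-569/ 26+ sqrt(6)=-19.44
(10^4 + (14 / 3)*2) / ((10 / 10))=30028 / 3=10009.33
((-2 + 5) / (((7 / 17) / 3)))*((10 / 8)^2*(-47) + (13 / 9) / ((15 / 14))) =-2647121 / 1680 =-1575.67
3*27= 81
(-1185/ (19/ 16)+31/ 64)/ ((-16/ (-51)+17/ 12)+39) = -61855401/ 2525936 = -24.49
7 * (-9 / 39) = -21 / 13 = -1.62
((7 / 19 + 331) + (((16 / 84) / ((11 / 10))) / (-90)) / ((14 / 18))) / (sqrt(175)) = 10180556*sqrt(7) / 1075305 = 25.05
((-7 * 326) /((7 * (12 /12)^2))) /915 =-326 /915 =-0.36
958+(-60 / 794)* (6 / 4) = 380281 / 397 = 957.89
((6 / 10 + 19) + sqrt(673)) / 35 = 14 / 25 + sqrt(673) / 35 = 1.30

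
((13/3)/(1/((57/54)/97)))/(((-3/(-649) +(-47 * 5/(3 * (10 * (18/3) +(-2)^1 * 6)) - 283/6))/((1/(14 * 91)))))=-49324/65022337569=-0.00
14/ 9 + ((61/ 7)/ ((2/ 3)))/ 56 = 12623/ 7056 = 1.79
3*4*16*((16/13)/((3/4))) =4096/13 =315.08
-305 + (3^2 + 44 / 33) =-884 / 3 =-294.67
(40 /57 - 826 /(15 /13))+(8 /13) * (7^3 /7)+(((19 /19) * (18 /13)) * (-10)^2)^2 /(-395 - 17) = -3629186474 /4960995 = -731.54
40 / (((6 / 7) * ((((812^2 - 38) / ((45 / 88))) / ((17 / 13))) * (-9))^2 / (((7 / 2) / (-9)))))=-1770125 / 7679976188303143296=-0.00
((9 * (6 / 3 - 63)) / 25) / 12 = -183 / 100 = -1.83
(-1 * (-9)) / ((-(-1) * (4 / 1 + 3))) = 9 / 7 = 1.29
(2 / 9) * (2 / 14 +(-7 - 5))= -166 / 63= -2.63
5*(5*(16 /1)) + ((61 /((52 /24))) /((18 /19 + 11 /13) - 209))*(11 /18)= 61403251 /153540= 399.92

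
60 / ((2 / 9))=270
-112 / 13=-8.62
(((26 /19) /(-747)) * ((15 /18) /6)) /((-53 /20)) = 650 /6770061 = 0.00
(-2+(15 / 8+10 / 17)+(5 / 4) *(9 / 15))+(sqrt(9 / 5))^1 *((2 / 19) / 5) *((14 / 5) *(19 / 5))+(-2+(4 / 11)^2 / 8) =-12675 / 16456+84 *sqrt(5) / 625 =-0.47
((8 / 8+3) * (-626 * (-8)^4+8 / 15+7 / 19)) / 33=-265733492 / 855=-310799.41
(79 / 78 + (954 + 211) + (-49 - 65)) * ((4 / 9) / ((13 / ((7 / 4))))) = 574399 / 9126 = 62.94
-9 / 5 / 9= -1 / 5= -0.20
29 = 29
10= 10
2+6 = 8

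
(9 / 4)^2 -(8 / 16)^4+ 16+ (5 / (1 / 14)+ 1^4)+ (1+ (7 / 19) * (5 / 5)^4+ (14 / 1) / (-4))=3415 / 38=89.87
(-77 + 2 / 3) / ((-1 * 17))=229 / 51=4.49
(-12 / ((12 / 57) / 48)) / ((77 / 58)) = -158688 / 77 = -2060.88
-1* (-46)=46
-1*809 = -809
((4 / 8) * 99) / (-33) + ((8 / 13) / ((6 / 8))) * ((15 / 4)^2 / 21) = -173 / 182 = -0.95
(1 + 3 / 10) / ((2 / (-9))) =-117 / 20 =-5.85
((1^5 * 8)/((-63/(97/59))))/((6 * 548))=-97/1527687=-0.00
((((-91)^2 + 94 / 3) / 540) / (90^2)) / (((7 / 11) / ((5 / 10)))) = 0.00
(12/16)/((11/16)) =12/11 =1.09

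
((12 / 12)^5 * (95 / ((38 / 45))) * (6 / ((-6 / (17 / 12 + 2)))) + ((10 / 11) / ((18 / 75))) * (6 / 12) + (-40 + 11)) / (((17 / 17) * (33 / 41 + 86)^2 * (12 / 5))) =-913043555 / 40127411808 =-0.02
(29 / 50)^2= 841 / 2500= 0.34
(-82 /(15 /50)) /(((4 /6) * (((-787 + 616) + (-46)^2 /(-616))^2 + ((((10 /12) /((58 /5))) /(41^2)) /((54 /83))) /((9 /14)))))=-172778039737380 /12822487064438437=-0.01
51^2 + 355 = 2956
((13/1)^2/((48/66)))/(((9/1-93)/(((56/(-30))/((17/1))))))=0.30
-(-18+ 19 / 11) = 179 / 11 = 16.27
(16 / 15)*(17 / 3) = 6.04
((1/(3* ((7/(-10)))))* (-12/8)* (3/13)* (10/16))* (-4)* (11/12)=-275/728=-0.38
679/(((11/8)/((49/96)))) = 33271/132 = 252.05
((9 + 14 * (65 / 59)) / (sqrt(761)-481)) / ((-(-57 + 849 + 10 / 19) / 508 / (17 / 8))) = 59111261 * sqrt(761) / 409740226400 + 28432516541 / 409740226400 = 0.07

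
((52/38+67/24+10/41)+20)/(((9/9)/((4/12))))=456257/56088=8.13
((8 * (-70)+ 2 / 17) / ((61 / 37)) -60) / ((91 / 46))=-2723108 / 13481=-202.00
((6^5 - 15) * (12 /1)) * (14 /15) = 434616 /5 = 86923.20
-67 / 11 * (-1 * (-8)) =-536 / 11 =-48.73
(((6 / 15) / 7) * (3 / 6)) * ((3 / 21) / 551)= 1 / 134995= 0.00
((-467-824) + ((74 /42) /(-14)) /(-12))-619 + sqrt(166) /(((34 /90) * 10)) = -1906.58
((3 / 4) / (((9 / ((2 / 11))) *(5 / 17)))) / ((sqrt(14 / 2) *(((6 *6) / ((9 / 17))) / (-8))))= -sqrt(7) / 1155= -0.00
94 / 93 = 1.01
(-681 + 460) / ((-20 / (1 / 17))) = 13 / 20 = 0.65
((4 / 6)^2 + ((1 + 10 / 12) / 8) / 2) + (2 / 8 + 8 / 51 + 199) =979033 / 4896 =199.97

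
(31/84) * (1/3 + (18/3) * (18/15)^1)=3503/1260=2.78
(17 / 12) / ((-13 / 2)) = -17 / 78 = -0.22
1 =1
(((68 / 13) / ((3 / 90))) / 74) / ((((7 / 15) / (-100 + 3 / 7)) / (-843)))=8989836300 / 23569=381426.29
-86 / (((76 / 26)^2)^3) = -207552787 / 1505468192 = -0.14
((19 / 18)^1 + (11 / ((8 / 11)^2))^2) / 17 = 15982961 / 626688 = 25.50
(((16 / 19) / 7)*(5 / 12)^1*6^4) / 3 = 2880 / 133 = 21.65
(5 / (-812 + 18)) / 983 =-5 / 780502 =-0.00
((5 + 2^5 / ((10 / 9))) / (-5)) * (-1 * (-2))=-338 / 25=-13.52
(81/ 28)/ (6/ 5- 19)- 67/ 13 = -172229/ 32396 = -5.32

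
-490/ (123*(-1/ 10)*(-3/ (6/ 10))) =-980/ 123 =-7.97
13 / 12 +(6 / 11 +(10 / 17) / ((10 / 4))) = 4183 / 2244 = 1.86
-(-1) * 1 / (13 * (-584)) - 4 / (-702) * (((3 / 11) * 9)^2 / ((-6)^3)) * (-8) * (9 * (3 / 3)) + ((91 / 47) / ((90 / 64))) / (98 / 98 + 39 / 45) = 0.75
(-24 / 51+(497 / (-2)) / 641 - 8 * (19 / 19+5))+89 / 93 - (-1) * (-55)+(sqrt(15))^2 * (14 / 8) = -310720045 / 4053684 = -76.65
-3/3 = -1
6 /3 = 2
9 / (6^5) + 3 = 2593 / 864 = 3.00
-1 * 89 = -89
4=4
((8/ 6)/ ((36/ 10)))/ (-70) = -1/ 189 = -0.01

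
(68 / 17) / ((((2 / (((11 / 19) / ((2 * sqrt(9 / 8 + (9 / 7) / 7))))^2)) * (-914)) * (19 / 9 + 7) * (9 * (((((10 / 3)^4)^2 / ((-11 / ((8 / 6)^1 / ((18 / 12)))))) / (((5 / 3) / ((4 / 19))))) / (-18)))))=-427901859 / 2164498240000000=-0.00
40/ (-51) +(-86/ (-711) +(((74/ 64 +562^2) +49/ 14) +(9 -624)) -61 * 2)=315110.99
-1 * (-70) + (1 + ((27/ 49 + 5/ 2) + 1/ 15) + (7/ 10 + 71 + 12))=115996/ 735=157.82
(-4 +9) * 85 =425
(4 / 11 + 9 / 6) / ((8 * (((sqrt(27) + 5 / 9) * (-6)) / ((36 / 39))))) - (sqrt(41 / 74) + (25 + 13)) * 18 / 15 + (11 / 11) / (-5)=-46.70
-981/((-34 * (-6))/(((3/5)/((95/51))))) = -2943/1900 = -1.55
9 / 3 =3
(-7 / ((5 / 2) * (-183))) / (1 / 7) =98 / 915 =0.11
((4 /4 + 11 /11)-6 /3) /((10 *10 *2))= 0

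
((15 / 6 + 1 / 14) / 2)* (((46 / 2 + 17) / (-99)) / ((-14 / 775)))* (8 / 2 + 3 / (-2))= 38750 / 539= 71.89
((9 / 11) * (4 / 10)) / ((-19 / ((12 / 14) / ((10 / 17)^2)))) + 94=93.96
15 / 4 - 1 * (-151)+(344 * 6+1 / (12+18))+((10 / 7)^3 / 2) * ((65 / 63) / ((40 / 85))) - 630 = 688021631 / 432180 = 1591.98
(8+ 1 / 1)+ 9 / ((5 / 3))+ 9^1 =117 / 5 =23.40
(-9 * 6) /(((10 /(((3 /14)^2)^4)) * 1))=-177147 /7378945280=-0.00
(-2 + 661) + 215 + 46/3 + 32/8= 2680/3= 893.33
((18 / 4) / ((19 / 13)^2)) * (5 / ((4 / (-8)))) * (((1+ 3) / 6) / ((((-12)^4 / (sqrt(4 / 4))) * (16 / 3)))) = -845 / 6653952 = -0.00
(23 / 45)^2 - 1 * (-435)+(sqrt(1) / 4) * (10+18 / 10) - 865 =-3456989 / 8100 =-426.79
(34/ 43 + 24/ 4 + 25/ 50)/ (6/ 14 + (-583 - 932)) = -77/ 15996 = -0.00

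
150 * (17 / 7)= 2550 / 7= 364.29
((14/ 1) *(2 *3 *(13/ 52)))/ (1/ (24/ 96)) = 21/ 4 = 5.25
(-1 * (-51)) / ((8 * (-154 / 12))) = -153 / 308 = -0.50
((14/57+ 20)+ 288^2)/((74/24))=18915848/703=26907.32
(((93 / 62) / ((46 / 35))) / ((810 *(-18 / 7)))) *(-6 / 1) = 49 / 14904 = 0.00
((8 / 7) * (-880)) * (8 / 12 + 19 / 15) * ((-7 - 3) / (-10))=-40832 / 21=-1944.38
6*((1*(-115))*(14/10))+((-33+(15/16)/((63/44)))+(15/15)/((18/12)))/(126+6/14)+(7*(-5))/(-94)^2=-3777987559/3909930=-966.25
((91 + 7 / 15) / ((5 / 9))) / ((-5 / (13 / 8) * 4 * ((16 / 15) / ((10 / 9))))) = -4459 / 320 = -13.93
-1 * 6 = -6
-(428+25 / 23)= -9869 / 23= -429.09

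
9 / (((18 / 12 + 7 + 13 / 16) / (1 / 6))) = 24 / 149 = 0.16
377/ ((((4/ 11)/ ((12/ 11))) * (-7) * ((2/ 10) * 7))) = -115.41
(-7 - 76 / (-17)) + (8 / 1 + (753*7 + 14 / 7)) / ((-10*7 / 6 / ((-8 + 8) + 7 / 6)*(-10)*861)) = -3612523 / 1463700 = -2.47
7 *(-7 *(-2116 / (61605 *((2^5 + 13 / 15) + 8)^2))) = 0.00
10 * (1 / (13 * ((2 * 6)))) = 0.06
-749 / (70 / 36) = -1926 / 5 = -385.20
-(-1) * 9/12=3/4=0.75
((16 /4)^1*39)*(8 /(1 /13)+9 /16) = 65247 /4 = 16311.75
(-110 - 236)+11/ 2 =-681/ 2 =-340.50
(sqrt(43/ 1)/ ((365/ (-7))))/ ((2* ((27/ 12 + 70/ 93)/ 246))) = -320292* sqrt(43)/ 407705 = -5.15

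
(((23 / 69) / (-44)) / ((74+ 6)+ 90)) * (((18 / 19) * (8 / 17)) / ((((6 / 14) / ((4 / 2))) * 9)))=-28 / 2718045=-0.00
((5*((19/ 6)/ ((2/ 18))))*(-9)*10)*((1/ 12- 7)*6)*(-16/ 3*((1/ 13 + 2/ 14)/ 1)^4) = -454176000000/ 68574961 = -6623.06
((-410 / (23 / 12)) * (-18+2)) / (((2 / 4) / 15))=2361600 / 23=102678.26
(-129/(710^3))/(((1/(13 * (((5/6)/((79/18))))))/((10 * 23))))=-115713/565499380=-0.00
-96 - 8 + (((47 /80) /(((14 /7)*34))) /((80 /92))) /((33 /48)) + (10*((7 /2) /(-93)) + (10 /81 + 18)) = -16197544409 /187822800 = -86.24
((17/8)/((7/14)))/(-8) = -17/32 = -0.53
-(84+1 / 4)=-84.25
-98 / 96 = -49 / 48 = -1.02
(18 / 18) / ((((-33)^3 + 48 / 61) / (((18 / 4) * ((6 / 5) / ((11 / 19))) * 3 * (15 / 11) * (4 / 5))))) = -0.00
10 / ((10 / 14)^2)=98 / 5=19.60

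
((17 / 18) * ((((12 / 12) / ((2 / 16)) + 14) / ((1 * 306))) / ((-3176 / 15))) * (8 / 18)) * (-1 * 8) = 110 / 96471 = 0.00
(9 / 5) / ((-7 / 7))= -9 / 5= -1.80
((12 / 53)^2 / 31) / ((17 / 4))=576 / 1480343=0.00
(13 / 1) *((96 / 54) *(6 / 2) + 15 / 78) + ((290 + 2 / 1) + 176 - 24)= 3095 / 6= 515.83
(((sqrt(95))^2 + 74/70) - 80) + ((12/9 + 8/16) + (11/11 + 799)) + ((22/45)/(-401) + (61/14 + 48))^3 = 2327127921013379290633/16123330866447000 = 144332.95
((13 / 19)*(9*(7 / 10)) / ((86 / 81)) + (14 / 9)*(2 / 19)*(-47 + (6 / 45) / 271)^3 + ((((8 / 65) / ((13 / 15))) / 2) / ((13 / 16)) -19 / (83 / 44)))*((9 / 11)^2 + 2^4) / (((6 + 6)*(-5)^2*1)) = -12357011490278210517822643919 / 13077387162275484841650000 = -944.91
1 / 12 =0.08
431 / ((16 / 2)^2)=431 / 64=6.73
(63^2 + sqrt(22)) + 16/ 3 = sqrt(22) + 11923/ 3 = 3979.02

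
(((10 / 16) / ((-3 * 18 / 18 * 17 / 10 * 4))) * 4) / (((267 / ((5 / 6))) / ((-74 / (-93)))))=-4625 / 15196572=-0.00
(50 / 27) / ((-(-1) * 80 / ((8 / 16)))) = 0.01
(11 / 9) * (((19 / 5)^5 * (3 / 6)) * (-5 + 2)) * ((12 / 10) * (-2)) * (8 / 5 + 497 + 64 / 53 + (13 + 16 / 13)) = 96466251801436 / 53828125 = 1792116.14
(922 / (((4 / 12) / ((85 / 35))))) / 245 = 47022 / 1715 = 27.42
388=388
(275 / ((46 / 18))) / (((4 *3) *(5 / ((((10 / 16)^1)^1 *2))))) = 825 / 368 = 2.24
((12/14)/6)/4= 1/28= 0.04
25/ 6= 4.17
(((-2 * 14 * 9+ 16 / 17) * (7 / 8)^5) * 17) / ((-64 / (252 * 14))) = 7908483429 / 65536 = 120673.88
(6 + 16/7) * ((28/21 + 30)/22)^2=128122/7623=16.81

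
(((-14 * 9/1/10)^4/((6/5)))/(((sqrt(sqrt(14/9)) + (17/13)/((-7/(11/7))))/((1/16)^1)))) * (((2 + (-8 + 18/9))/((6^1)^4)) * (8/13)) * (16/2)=-821051315476119 * 14^(3/4) * sqrt(3)/573518315101250-723092288825907 * sqrt(14)/573518315101250-212273560455957 * 14^(1/4) * sqrt(3)/573518315101250-186947358580521/573518315101250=-24.23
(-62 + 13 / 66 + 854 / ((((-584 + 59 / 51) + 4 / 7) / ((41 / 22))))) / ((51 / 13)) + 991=681886266487 / 699693786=974.55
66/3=22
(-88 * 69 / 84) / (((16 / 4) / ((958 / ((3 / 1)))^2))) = -116097146 / 63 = -1842811.84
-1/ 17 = -0.06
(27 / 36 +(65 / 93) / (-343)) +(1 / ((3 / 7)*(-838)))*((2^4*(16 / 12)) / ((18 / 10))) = 1032042941 / 1443493548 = 0.71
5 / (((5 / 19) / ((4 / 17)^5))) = 19456 / 1419857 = 0.01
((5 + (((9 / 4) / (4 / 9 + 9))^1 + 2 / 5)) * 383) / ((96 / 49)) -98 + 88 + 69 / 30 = 11908337 / 10880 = 1094.52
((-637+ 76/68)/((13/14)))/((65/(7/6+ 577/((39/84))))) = -1468406618/112047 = -13105.27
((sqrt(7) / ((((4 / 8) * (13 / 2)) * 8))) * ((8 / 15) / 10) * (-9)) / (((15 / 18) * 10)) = -18 * sqrt(7) / 8125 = -0.01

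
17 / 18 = 0.94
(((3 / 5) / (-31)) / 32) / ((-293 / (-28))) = -21 / 363320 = -0.00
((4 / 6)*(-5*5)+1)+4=-35 / 3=-11.67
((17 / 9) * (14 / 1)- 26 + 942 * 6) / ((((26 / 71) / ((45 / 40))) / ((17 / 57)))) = 7675313 / 1482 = 5179.02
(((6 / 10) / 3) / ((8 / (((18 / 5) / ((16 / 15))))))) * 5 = 0.42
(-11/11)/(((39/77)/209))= -16093/39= -412.64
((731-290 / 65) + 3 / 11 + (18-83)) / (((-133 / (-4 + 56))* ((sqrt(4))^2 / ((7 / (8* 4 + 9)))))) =-4981 / 451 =-11.04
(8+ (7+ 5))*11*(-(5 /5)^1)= -220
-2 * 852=-1704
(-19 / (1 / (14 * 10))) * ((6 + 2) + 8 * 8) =-191520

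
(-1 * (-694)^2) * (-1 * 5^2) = 12040900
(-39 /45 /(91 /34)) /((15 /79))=-2686 /1575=-1.71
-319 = -319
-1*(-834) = 834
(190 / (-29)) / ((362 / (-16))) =1520 / 5249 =0.29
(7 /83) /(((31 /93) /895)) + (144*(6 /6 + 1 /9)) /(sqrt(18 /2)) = 69665 /249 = 279.78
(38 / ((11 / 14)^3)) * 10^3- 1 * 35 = 104225415 / 1331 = 78306.10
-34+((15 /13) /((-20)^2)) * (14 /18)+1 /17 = -1800121 /53040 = -33.94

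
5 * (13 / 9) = 65 / 9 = 7.22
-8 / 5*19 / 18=-76 / 45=-1.69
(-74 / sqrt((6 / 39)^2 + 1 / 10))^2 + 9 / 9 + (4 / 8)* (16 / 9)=83293513 / 1881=44281.51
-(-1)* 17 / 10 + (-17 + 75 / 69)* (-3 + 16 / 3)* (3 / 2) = -12419 / 230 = -54.00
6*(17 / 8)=51 / 4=12.75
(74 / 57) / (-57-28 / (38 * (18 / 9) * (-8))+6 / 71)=-42032 / 1841205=-0.02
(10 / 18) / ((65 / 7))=7 / 117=0.06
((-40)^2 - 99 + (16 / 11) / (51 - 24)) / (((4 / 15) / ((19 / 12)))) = 8912.51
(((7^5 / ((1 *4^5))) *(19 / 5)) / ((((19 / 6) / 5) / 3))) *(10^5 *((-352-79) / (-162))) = 22636928125 / 288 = 78600444.88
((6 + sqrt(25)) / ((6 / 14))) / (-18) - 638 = -34529 / 54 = -639.43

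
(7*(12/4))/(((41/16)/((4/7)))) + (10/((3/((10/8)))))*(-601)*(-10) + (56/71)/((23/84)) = 5031363325/200859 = 25049.23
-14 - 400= -414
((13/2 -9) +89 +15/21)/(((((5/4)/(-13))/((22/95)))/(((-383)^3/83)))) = 39238104063444/275975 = 142179922.32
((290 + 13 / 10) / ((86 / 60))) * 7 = 61173 / 43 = 1422.63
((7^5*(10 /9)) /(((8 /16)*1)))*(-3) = -336140 /3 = -112046.67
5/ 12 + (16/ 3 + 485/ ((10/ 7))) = 1381/ 4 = 345.25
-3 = -3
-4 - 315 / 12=-121 / 4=-30.25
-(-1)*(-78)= -78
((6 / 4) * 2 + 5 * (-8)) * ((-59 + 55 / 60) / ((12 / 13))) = 335257 / 144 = 2328.17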